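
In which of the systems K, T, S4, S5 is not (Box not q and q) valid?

K-tableau for the negation Box not q and q:
1. Box not q and q, u
2. Box not q, u
3. q, u
Complete open branch: countermodel on a K-frame, so not valid in K.
T-tableau for the negation Box not q and q:
1. Box not q and q, u
2. Box not q, u
3. q, u
4. not q, u
Accessibility: uRu
Branch closes: q and not q both at u.
Every branch closes (one shown): valid in T, hence also in S4, S5 (every theorem of T is a theorem of S4 and S5).

T, S4, S5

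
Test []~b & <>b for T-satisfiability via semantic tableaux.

1. []~b & <>b, w0
2. []~b, w0   [&-rule on 1]
3. <>b, w0   [&-rule on 1]
4. ~b, w0   [[]-rule on 2 via w0Rw0]
5. b, w1   [<>-rule on 3: fresh world w1, w0Rw1]
6. ~b, w1   [[]-rule on 2 via w0Rw1]
Accessibility: w0Rw0, w0Rw1, w1Rw1
Branch closes: b and ~b both at w1.
Every branch closes; the branch above is one of them.

Unsatisfiable (every branch closes)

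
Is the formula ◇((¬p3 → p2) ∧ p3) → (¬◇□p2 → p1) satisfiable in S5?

Satisfiable

1. ◇((¬p3 → p2) ∧ p3) → (¬◇□p2 → p1), 0
2. ¬◇□p2 → p1, 0
3. p1, 0
Accessibility: 0R0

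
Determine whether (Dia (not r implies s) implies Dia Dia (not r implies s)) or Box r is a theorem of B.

Tableau for the negation not ((Dia (not r implies s) implies Dia Dia (not r implies s)) or Box r):
1. not ((Dia (not r implies s) implies Dia Dia (not r implies s)) or Box r), 0
2. not (Dia (not r implies s) implies Dia Dia (not r implies s)), 0
3. not Box r, 0
4. Dia (not r implies s), 0
5. not Dia Dia (not r implies s), 0
6. not Dia (not r implies s), 0
7. not (not r implies s), 0
8. not r, 0
9. not s, 0
10. not r, 1
11. not Dia (not r implies s), 1
12. not (not r implies s), 1
13. not s, 1
14. not r implies s, 2
15. not Dia (not r implies s), 2
16. not (not r implies s), 2
17. not r, 2
18. not s, 2
19. s, 2
Accessibility: 0R0, 0R1, 0R2, 1R0, 1R1, 2R0, 2R2
Branch closes: s and not s both at 2.
All branches of the negation close; one closing branch shown above.

Valid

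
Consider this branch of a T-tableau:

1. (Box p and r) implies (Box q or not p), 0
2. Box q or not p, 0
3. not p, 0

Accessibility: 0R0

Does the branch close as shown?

No atom appears with both signs at the same world.

Not closed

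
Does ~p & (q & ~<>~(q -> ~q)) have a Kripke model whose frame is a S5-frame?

1. ~p & (q & ~<>~(q -> ~q)), 0
2. ~p, 0
3. q & ~<>~(q -> ~q), 0
4. q, 0
5. ~<>~(q -> ~q), 0
6. q -> ~q, 0
7. ~q, 0
Accessibility: 0R0
Branch closes: q and ~q both at 0.
All branches of the tableau close; one closing branch shown above.

Unsatisfiable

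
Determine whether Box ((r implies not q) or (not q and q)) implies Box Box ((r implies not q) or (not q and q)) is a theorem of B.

Invalid (countermodel exists)

Tableau for the negation not (Box ((r implies not q) or (not q and q)) implies Box Box ((r implies not q) or (not q and q))):
1. not (Box ((r implies not q) or (not q and q)) implies Box Box ((r implies not q) or (not q and q))), 0
2. Box ((r implies not q) or (not q and q)), 0
3. not Box Box ((r implies not q) or (not q and q)), 0
4. (r implies not q) or (not q and q), 0
5. r implies not q, 0
6. not q, 0
7. not Box ((r implies not q) or (not q and q)), 1
8. (r implies not q) or (not q and q), 1
9. r implies not q, 1
10. not q, 1
11. not ((r implies not q) or (not q and q)), 2
12. not (r implies not q), 2
13. not (not q and q), 2
14. r, 2
15. q, 2
Accessibility: 0R0, 0R1, 1R0, 1R1, 1R2, 2R1, 2R2
The negation has an open branch (countermodel exists).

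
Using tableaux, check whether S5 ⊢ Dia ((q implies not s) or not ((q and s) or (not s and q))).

No, not valid

Tableau for the negation not Dia ((q implies not s) or not ((q and s) or (not s and q))):
1. not Dia ((q implies not s) or not ((q and s) or (not s and q))), 0
2. not ((q implies not s) or not ((q and s) or (not s and q))), 0
3. not (q implies not s), 0
4. (q and s) or (not s and q), 0
5. q, 0
6. s, 0
7. q and s, 0
Accessibility: 0R0
The negation has an open branch (countermodel exists).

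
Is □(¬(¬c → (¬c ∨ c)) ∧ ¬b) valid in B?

No, not valid

Tableau for the negation ¬□(¬(¬c → (¬c ∨ c)) ∧ ¬b):
1. ¬□(¬(¬c → (¬c ∨ c)) ∧ ¬b), w0
2. ¬(¬(¬c → (¬c ∨ c)) ∧ ¬b), w1   [¬□-rule on 1: fresh world w1, w0Rw1]
3. b, w1   [¬∧-rule on 2 (branches; this branch)]
Accessibility: w0Rw0, w0Rw1, w1Rw0, w1Rw1
The negation has an open branch (countermodel exists).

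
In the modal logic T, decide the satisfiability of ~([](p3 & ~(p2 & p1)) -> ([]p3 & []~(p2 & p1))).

No, unsatisfiable

1. ~([](p3 & ~(p2 & p1)) -> ([]p3 & []~(p2 & p1))), u
2. [](p3 & ~(p2 & p1)), u
3. ~([]p3 & []~(p2 & p1)), u
4. p3 & ~(p2 & p1), u
5. p3, u
6. ~(p2 & p1), u
7. ~[]~(p2 & p1), u
8. ~p1, u
9. p2 & p1, v
10. p2, v
11. p1, v
12. p3 & ~(p2 & p1), v
13. p3, v
14. ~(p2 & p1), v
15. ~p1, v
Accessibility: uRu, uRv, vRv
Branch closes: p1 and ~p1 both at v.
All branches of the tableau close; one closing branch shown above.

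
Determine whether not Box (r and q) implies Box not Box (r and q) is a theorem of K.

No, not valid

Tableau for the negation not (not Box (r and q) implies Box not Box (r and q)):
1. not (not Box (r and q) implies Box not Box (r and q)), w0
2. not Box (r and q), w0   [neg-implies-rule on 1]
3. not Box not Box (r and q), w0   [neg-implies-rule on 1]
4. not (r and q), w1   [neg-Box-rule on 2: fresh world w1, w0Rw1]
5. not q, w1   [neg-and-rule on 4 (branches; this branch)]
6. Box (r and q), w2   [neg-Box-rule on 3: fresh world w2, w0Rw2]
Accessibility: w0Rw1, w0Rw2
The negation has an open branch (countermodel exists).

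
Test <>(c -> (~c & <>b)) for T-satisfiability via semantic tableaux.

1. <>(c -> (~c & <>b)), u
2. c -> (~c & <>b), v
3. ~c & <>b, v
4. ~c, v
5. <>b, v
6. b, w
Accessibility: uRu, uRv, vRv, vRw, wRw

Yes, satisfiable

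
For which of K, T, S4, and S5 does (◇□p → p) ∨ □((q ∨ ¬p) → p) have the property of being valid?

S5

S4-tableau for the negation ¬((◇□p → p) ∨ □((q ∨ ¬p) → p)):
1. ¬((◇□p → p) ∨ □((q ∨ ¬p) → p)), u
2. ¬(◇□p → p), u
3. ¬□((q ∨ ¬p) → p), u
4. ◇□p, u
5. ¬p, u
6. ¬((q ∨ ¬p) → p), v
7. q ∨ ¬p, v
8. ¬p, v
9. □p, w
10. p, w
Accessibility: uRu, uRv, uRw, vRv, wRw
Complete open branch: countermodel on an S4-frame, so not valid in S4, nor in K, T (the same frame is also a K-frame and a T-frame).
S5-tableau for the negation ¬((◇□p → p) ∨ □((q ∨ ¬p) → p)):
1. ¬((◇□p → p) ∨ □((q ∨ ¬p) → p)), u
2. ¬(◇□p → p), u
3. ¬□((q ∨ ¬p) → p), u
4. ◇□p, u
5. ¬p, u
6. ¬((q ∨ ¬p) → p), v
7. q ∨ ¬p, v
8. ¬p, v
9. □p, w
10. p, u
Accessibility: uRu, uRv, uRw, vRu, vRv, vRw, wRu, wRv, wRw
Branch closes: p and ¬p both at u.
Every branch closes (one shown): valid in S5.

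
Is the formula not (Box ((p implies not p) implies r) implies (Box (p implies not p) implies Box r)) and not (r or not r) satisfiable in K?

1. not (Box ((p implies not p) implies r) implies (Box (p implies not p) implies Box r)) and not (r or not r), u
2. not (Box ((p implies not p) implies r) implies (Box (p implies not p) implies Box r)), u   [and-rule on 1]
3. not (r or not r), u   [and-rule on 1]
4. Box ((p implies not p) implies r), u   [neg-implies-rule on 2]
5. not (Box (p implies not p) implies Box r), u   [neg-implies-rule on 2]
6. not r, u   [neg-or-rule on 3]
7. r, u   [neg-or-rule on 3]
Branch closes: r and not r both at u.
Every branch closes; the branch above is one of them.

No, unsatisfiable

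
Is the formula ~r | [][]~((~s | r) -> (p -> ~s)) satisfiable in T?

Yes, satisfiable

1. ~r | [][]~((~s | r) -> (p -> ~s)), 0
2. [][]~((~s | r) -> (p -> ~s)), 0   [|-rule on 1 (branches; this branch)]
3. []~((~s | r) -> (p -> ~s)), 0   [[]-rule on 2 via 0R0]
4. ~((~s | r) -> (p -> ~s)), 0   [[]-rule on 3 via 0R0]
5. ~s | r, 0   [~->-rule on 4]
6. ~(p -> ~s), 0   [~->-rule on 4]
7. p, 0   [~->-rule on 6]
8. s, 0   [~->-rule on 6]
9. r, 0   [|-rule on 5 (branches; this branch)]
Accessibility: 0R0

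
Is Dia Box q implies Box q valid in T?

Not valid

Tableau for the negation not (Dia Box q implies Box q):
1. not (Dia Box q implies Box q), 0
2. Dia Box q, 0
3. not Box q, 0
4. Box q, 1
5. q, 1
6. not q, 2
Accessibility: 0R0, 0R1, 0R2, 1R1, 2R2
The negation has an open branch (countermodel exists).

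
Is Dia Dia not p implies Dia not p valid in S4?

Tableau for the negation not (Dia Dia not p implies Dia not p):
1. not (Dia Dia not p implies Dia not p), 0
2. Dia Dia not p, 0
3. not Dia not p, 0
4. p, 0
5. Dia not p, 1
6. p, 1
7. not p, 2
8. p, 2
Accessibility: 0R0, 0R1, 0R2, 1R1, 1R2, 2R2
Branch closes: p and not p both at 2.
Every branch of the negation's tableau closes; the branch above is one of them.

Yes, valid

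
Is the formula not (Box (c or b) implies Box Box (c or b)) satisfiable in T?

1. not (Box (c or b) implies Box Box (c or b)), u
2. Box (c or b), u   [neg-implies-rule on 1]
3. not Box Box (c or b), u   [neg-implies-rule on 1]
4. c or b, u   [Box-rule on 2 via uRu]
5. b, u   [or-rule on 4 (branches; this branch)]
6. not Box (c or b), v   [neg-Box-rule on 3: fresh world v, uRv]
7. c or b, v   [Box-rule on 2 via uRv]
8. b, v   [or-rule on 7 (branches; this branch)]
9. not (c or b), w   [neg-Box-rule on 6: fresh world w, vRw]
10. not c, w   [neg-or-rule on 9]
11. not b, w   [neg-or-rule on 9]
Accessibility: uRu, uRv, vRv, vRw, wRw

Yes, satisfiable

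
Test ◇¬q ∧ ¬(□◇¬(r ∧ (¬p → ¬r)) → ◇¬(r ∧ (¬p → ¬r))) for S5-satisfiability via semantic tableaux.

1. ◇¬q ∧ ¬(□◇¬(r ∧ (¬p → ¬r)) → ◇¬(r ∧ (¬p → ¬r))), 0
2. ◇¬q, 0
3. ¬(□◇¬(r ∧ (¬p → ¬r)) → ◇¬(r ∧ (¬p → ¬r))), 0
4. □◇¬(r ∧ (¬p → ¬r)), 0
5. ¬◇¬(r ∧ (¬p → ¬r)), 0
6. ◇¬(r ∧ (¬p → ¬r)), 0
7. r ∧ (¬p → ¬r), 0
8. r, 0
9. ¬p → ¬r, 0
10. p, 0
11. ¬q, 1
12. ◇¬(r ∧ (¬p → ¬r)), 1
13. r ∧ (¬p → ¬r), 1
14. r, 1
15. ¬p → ¬r, 1
16. p, 1
17. ¬(r ∧ (¬p → ¬r)), 2
18. ◇¬(r ∧ (¬p → ¬r)), 2
19. r ∧ (¬p → ¬r), 2
20. r, 2
21. ¬p → ¬r, 2
22. ¬(¬p → ¬r), 2
23. ¬p, 2
24. ¬r, 2
Accessibility: 0R0, 0R1, 0R2, 1R0, 1R1, 1R2, 2R0, 2R1, 2R2
Branch closes: r and ¬r both at 2.
Every branch closes; the branch above is one of them.

No, unsatisfiable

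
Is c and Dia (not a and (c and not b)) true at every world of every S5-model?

Tableau for the negation not (c and Dia (not a and (c and not b))):
1. not (c and Dia (not a and (c and not b))), w0
2. not Dia (not a and (c and not b)), w0
3. not (not a and (c and not b)), w0
4. not (c and not b), w0
5. b, w0
Accessibility: w0Rw0
The negation has an open branch (countermodel exists).

No, not valid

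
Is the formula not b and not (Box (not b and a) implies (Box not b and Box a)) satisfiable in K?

1. not b and not (Box (not b and a) implies (Box not b and Box a)), 0
2. not b, 0   [and-rule on 1]
3. not (Box (not b and a) implies (Box not b and Box a)), 0   [and-rule on 1]
4. Box (not b and a), 0   [neg-implies-rule on 3]
5. not (Box not b and Box a), 0   [neg-implies-rule on 3]
6. not Box a, 0   [neg-and-rule on 5 (branches; this branch)]
7. not a, 1   [neg-Box-rule on 6: fresh world 1, 0R1]
8. not b and a, 1   [Box-rule on 4 via 0R1]
9. not b, 1   [and-rule on 8]
10. a, 1   [and-rule on 8]
Accessibility: 0R1
Branch closes: a and not a both at 1.
All branches of the tableau close; one closing branch shown above.

Unsatisfiable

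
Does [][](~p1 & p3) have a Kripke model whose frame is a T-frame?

1. [][](~p1 & p3), u
2. [](~p1 & p3), u   [[]-rule on 1 via uRu]
3. ~p1 & p3, u   [[]-rule on 2 via uRu]
4. ~p1, u   [&-rule on 3]
5. p3, u   [&-rule on 3]
Accessibility: uRu

Yes, satisfiable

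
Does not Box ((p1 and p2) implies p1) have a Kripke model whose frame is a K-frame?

Unsatisfiable

1. not Box ((p1 and p2) implies p1), w0
2. not ((p1 and p2) implies p1), w1   [neg-Box-rule on 1: fresh world w1, w0Rw1]
3. p1 and p2, w1   [neg-implies-rule on 2]
4. not p1, w1   [neg-implies-rule on 2]
5. p1, w1   [and-rule on 3]
6. p2, w1   [and-rule on 3]
Accessibility: w0Rw1
Branch closes: p1 and not p1 both at w1.
(One branch shown.) All branches close.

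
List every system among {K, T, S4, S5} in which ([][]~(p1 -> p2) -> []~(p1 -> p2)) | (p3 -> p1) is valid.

T-tableau for the negation ~(([][]~(p1 -> p2) -> []~(p1 -> p2)) | (p3 -> p1)):
1. ~(([][]~(p1 -> p2) -> []~(p1 -> p2)) | (p3 -> p1)), w0
2. ~([][]~(p1 -> p2) -> []~(p1 -> p2)), w0
3. ~(p3 -> p1), w0
4. [][]~(p1 -> p2), w0
5. ~[]~(p1 -> p2), w0
6. p3, w0
7. ~p1, w0
8. []~(p1 -> p2), w0
9. ~(p1 -> p2), w0
10. p1, w0
11. ~p2, w0
Accessibility: w0Rw0
Branch closes: p1 and ~p1 both at w0.
Every branch closes (one shown): valid in T, hence also in S4, S5 (every theorem of T is a theorem of S4 and S5).
K-tableau for the negation ~(([][]~(p1 -> p2) -> []~(p1 -> p2)) | (p3 -> p1)):
1. ~(([][]~(p1 -> p2) -> []~(p1 -> p2)) | (p3 -> p1)), w0
2. ~([][]~(p1 -> p2) -> []~(p1 -> p2)), w0
3. ~(p3 -> p1), w0
4. [][]~(p1 -> p2), w0
5. ~[]~(p1 -> p2), w0
6. p3, w0
7. ~p1, w0
8. p1 -> p2, w1
9. []~(p1 -> p2), w1
10. p2, w1
Accessibility: w0Rw1
Complete open branch: countermodel on a K-frame, so not valid in K.

T, S4, S5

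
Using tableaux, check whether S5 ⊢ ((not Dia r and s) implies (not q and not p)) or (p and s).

Tableau for the negation not (((not Dia r and s) implies (not q and not p)) or (p and s)):
1. not (((not Dia r and s) implies (not q and not p)) or (p and s)), u
2. not ((not Dia r and s) implies (not q and not p)), u
3. not (p and s), u
4. not Dia r and s, u
5. not (not q and not p), u
6. not Dia r, u
7. s, u
8. not r, u
9. not p, u
10. q, u
Accessibility: uRu
The negation has an open branch (countermodel exists).

Not valid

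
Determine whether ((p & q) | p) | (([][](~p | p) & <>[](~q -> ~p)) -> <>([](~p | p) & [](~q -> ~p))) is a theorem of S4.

Tableau for the negation ~(((p & q) | p) | (([][](~p | p) & <>[](~q -> ~p)) -> <>([](~p | p) & [](~q -> ~p)))):
1. ~(((p & q) | p) | (([][](~p | p) & <>[](~q -> ~p)) -> <>([](~p | p) & [](~q -> ~p)))), w0
2. ~((p & q) | p), w0
3. ~(([][](~p | p) & <>[](~q -> ~p)) -> <>([](~p | p) & [](~q -> ~p))), w0
4. ~(p & q), w0
5. ~p, w0
6. [][](~p | p) & <>[](~q -> ~p), w0
7. ~<>([](~p | p) & [](~q -> ~p)), w0
8. [][](~p | p), w0
9. <>[](~q -> ~p), w0
10. ~([](~p | p) & [](~q -> ~p)), w0
11. [](~p | p), w0
12. ~p | p, w0
13. ~q, w0
14. ~[](~q -> ~p), w0
15. [](~q -> ~p), w1
16. ~([](~p | p) & [](~q -> ~p)), w1
17. [](~p | p), w1
18. ~p | p, w1
19. ~q -> ~p, w1
20. ~[](~q -> ~p), w1
21. p, w1
22. q, w1
23. ~(~q -> ~p), w2
24. ~q, w2
25. p, w2
26. ~([](~p | p) & [](~q -> ~p)), w2
27. [](~p | p), w2
28. ~p | p, w2
29. ~[](~q -> ~p), w2
30. ~(~q -> ~p), w3
31. ~q, w3
32. p, w3
33. ~([](~p | p) & [](~q -> ~p)), w3
34. [](~p | p), w3
35. ~p | p, w3
36. ~q -> ~p, w3
37. ~[](~q -> ~p), w3
38. ~p, w3
Accessibility: w0Rw0, w0Rw1, w0Rw2, w0Rw3, w1Rw1, w1Rw3, w2Rw2, w3Rw3
Branch closes: p and ~p both at w3.
All branches of the negation close; one closing branch shown above.

Yes, valid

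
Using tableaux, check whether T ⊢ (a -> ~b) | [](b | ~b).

Tableau for the negation ~((a -> ~b) | [](b | ~b)):
1. ~((a -> ~b) | [](b | ~b)), u
2. ~(a -> ~b), u   [~|-rule on 1]
3. ~[](b | ~b), u   [~|-rule on 1]
4. a, u   [~->-rule on 2]
5. b, u   [~->-rule on 2]
6. ~(b | ~b), v   [~[]-rule on 3: fresh world v, uRv]
7. ~b, v   [~|-rule on 6]
8. b, v   [~|-rule on 6]
Accessibility: uRu, uRv, vRv
Branch closes: b and ~b both at v.
Every branch of the negation's tableau closes; the branch above is one of them.

Yes, valid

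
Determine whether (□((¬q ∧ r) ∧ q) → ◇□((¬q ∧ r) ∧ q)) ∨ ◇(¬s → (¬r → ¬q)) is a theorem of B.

Yes, valid

Tableau for the negation ¬((□((¬q ∧ r) ∧ q) → ◇□((¬q ∧ r) ∧ q)) ∨ ◇(¬s → (¬r → ¬q))):
1. ¬((□((¬q ∧ r) ∧ q) → ◇□((¬q ∧ r) ∧ q)) ∨ ◇(¬s → (¬r → ¬q))), 0
2. ¬(□((¬q ∧ r) ∧ q) → ◇□((¬q ∧ r) ∧ q)), 0   [¬∨-rule on 1]
3. ¬◇(¬s → (¬r → ¬q)), 0   [¬∨-rule on 1]
4. □((¬q ∧ r) ∧ q), 0   [¬→-rule on 2]
5. ¬◇□((¬q ∧ r) ∧ q), 0   [¬→-rule on 2]
6. ¬(¬s → (¬r → ¬q)), 0   [¬◇-rule on 3 via 0R0]
7. ¬s, 0   [¬→-rule on 6]
8. ¬(¬r → ¬q), 0   [¬→-rule on 6]
9. ¬r, 0   [¬→-rule on 8]
10. q, 0   [¬→-rule on 8]
11. (¬q ∧ r) ∧ q, 0   [□-rule on 4 via 0R0]
12. ¬q ∧ r, 0   [∧-rule on 11]
13. ¬q, 0   [∧-rule on 12]
14. r, 0   [∧-rule on 12]
Accessibility: 0R0
Branch closes: q and ¬q both at 0.
Every branch of the negation's tableau closes; the branch above is one of them.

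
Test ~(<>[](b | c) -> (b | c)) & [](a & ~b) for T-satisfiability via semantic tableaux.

Yes, satisfiable

1. ~(<>[](b | c) -> (b | c)) & [](a & ~b), w0
2. ~(<>[](b | c) -> (b | c)), w0
3. [](a & ~b), w0
4. <>[](b | c), w0
5. ~(b | c), w0
6. ~b, w0
7. ~c, w0
8. a & ~b, w0
9. a, w0
10. [](b | c), w1
11. a & ~b, w1
12. a, w1
13. ~b, w1
14. b | c, w1
15. c, w1
Accessibility: w0Rw0, w0Rw1, w1Rw1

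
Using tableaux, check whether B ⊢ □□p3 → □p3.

Tableau for the negation ¬(□□p3 → □p3):
1. ¬(□□p3 → □p3), u
2. □□p3, u   [¬→-rule on 1]
3. ¬□p3, u   [¬→-rule on 1]
4. □p3, u   [□-rule on 2 via uRu]
5. p3, u   [□-rule on 4 via uRu]
6. ¬p3, v   [¬□-rule on 3: fresh world v, uRv]
7. □p3, v   [□-rule on 2 via uRv]
8. p3, v   [□-rule on 4 via uRv]
Accessibility: uRu, uRv, vRu, vRv
Branch closes: p3 and ¬p3 both at v.
Every branch of the negation's tableau closes; the branch above is one of them.

Valid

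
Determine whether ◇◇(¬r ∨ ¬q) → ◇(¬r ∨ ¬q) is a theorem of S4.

Valid

Tableau for the negation ¬(◇◇(¬r ∨ ¬q) → ◇(¬r ∨ ¬q)):
1. ¬(◇◇(¬r ∨ ¬q) → ◇(¬r ∨ ¬q)), u
2. ◇◇(¬r ∨ ¬q), u
3. ¬◇(¬r ∨ ¬q), u
4. ¬(¬r ∨ ¬q), u
5. r, u
6. q, u
7. ◇(¬r ∨ ¬q), v
8. ¬(¬r ∨ ¬q), v
9. r, v
10. q, v
11. ¬r ∨ ¬q, w
12. ¬(¬r ∨ ¬q), w
13. r, w
14. q, w
15. ¬q, w
Accessibility: uRu, uRv, uRw, vRv, vRw, wRw
Branch closes: q and ¬q both at w.
All branches of the negation close; one closing branch shown above.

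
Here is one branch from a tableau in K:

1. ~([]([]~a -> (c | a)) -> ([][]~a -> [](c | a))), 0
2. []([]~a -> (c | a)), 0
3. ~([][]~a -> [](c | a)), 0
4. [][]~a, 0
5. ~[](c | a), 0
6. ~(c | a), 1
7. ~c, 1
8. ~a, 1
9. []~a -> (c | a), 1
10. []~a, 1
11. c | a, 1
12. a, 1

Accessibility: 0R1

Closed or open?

Yes, closed

Both a and ~a appear at 1.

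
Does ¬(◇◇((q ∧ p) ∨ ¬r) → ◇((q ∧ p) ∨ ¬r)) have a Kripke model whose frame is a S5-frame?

1. ¬(◇◇((q ∧ p) ∨ ¬r) → ◇((q ∧ p) ∨ ¬r)), w0
2. ◇◇((q ∧ p) ∨ ¬r), w0   [¬→-rule on 1]
3. ¬◇((q ∧ p) ∨ ¬r), w0   [¬→-rule on 1]
4. ¬((q ∧ p) ∨ ¬r), w0   [¬◇-rule on 3 via w0Rw0]
5. ¬(q ∧ p), w0   [¬∨-rule on 4]
6. r, w0   [¬∨-rule on 4]
7. ¬p, w0   [¬∧-rule on 5 (branches; this branch)]
8. ◇((q ∧ p) ∨ ¬r), w1   [◇-rule on 2: fresh world w1, w0Rw1]
9. ¬((q ∧ p) ∨ ¬r), w1   [¬◇-rule on 3 via w0Rw1]
10. ¬(q ∧ p), w1   [¬∨-rule on 9]
11. r, w1   [¬∨-rule on 9]
12. ¬p, w1   [¬∧-rule on 10 (branches; this branch)]
13. (q ∧ p) ∨ ¬r, w2   [◇-rule on 8: fresh world w2, w1Rw2]
14. ¬((q ∧ p) ∨ ¬r), w2   [¬◇-rule on 3 via w0Rw2]
15. ¬(q ∧ p), w2   [¬∨-rule on 14]
16. r, w2   [¬∨-rule on 14]
17. q ∧ p, w2   [∨-rule on 13 (branches; this branch)]
18. q, w2   [∧-rule on 17]
19. p, w2   [∧-rule on 17]
20. ¬p, w2   [¬∧-rule on 15 (branches; this branch)]
Accessibility: w0Rw0, w0Rw1, w0Rw2, w1Rw0, w1Rw1, w1Rw2, w2Rw0, w2Rw1, w2Rw2
Branch closes: p and ¬p both at w2.
(One branch shown.) All branches close.

Unsatisfiable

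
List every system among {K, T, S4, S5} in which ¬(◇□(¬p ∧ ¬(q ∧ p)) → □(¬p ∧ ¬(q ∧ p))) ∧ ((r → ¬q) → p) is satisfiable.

K, T, S4

S5-tableau for the formula:
1. ¬(◇□(¬p ∧ ¬(q ∧ p)) → □(¬p ∧ ¬(q ∧ p))) ∧ ((r → ¬q) → p), 0
2. ¬(◇□(¬p ∧ ¬(q ∧ p)) → □(¬p ∧ ¬(q ∧ p))), 0
3. (r → ¬q) → p, 0
4. ◇□(¬p ∧ ¬(q ∧ p)), 0
5. ¬□(¬p ∧ ¬(q ∧ p)), 0
6. ¬(r → ¬q), 0
7. r, 0
8. q, 0
9. □(¬p ∧ ¬(q ∧ p)), 1
10. ¬p ∧ ¬(q ∧ p), 0
11. ¬p, 0
12. ¬(q ∧ p), 0
13. ¬p ∧ ¬(q ∧ p), 1
14. ¬p, 1
15. ¬(q ∧ p), 1
16. ¬(¬p ∧ ¬(q ∧ p)), 2
17. ¬p ∧ ¬(q ∧ p), 2
18. ¬p, 2
19. ¬(q ∧ p), 2
20. q ∧ p, 2
21. q, 2
22. p, 2
Accessibility: 0R0, 0R1, 0R2, 1R0, 1R1, 1R2, 2R0, 2R1, 2R2
Branch closes: p and ¬p both at 2.
Every branch closes (one shown): unsatisfiable in S5.
S4-tableau for the formula:
1. ¬(◇□(¬p ∧ ¬(q ∧ p)) → □(¬p ∧ ¬(q ∧ p))) ∧ ((r → ¬q) → p), 0
2. ¬(◇□(¬p ∧ ¬(q ∧ p)) → □(¬p ∧ ¬(q ∧ p))), 0
3. (r → ¬q) → p, 0
4. ◇□(¬p ∧ ¬(q ∧ p)), 0
5. ¬□(¬p ∧ ¬(q ∧ p)), 0
6. p, 0
7. □(¬p ∧ ¬(q ∧ p)), 1
8. ¬p ∧ ¬(q ∧ p), 1
9. ¬p, 1
10. ¬(q ∧ p), 1
11. ¬(¬p ∧ ¬(q ∧ p)), 2
12. q ∧ p, 2
13. q, 2
14. p, 2
Accessibility: 0R0, 0R1, 0R2, 1R1, 2R2
Complete open branch: satisfiable in S4, hence also in K, T (this S4-model is also a K-model and a T-model).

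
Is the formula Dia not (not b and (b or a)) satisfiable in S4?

1. Dia not (not b and (b or a)), w0
2. not (not b and (b or a)), w1
3. not (b or a), w1
4. not b, w1
5. not a, w1
Accessibility: w0Rw0, w0Rw1, w1Rw1

Satisfiable (open branch found)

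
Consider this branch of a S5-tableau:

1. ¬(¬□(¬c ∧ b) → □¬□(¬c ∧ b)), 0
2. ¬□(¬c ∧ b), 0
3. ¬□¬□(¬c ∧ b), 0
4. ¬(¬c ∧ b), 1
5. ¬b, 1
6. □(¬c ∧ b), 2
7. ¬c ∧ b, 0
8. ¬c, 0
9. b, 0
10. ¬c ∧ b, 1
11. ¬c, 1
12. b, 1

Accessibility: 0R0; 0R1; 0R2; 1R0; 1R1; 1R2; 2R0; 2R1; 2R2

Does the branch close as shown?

Both b and ¬b appear at 1.

Yes, closed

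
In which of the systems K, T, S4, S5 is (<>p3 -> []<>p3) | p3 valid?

S4-tableau for the negation ~((<>p3 -> []<>p3) | p3):
1. ~((<>p3 -> []<>p3) | p3), w0
2. ~(<>p3 -> []<>p3), w0
3. ~p3, w0
4. <>p3, w0
5. ~[]<>p3, w0
6. p3, w1
7. ~<>p3, w2
8. ~p3, w2
Accessibility: w0Rw0, w0Rw1, w0Rw2, w1Rw1, w2Rw2
Complete open branch: countermodel on an S4-frame, so not valid in S4, nor in K, T (the same frame is also a K-frame and a T-frame).
S5-tableau for the negation ~((<>p3 -> []<>p3) | p3):
1. ~((<>p3 -> []<>p3) | p3), w0
2. ~(<>p3 -> []<>p3), w0
3. ~p3, w0
4. <>p3, w0
5. ~[]<>p3, w0
6. p3, w1
7. ~<>p3, w2
8. ~p3, w1
Accessibility: w0Rw0, w0Rw1, w0Rw2, w1Rw0, w1Rw1, w1Rw2, w2Rw0, w2Rw1, w2Rw2
Branch closes: p3 and ~p3 both at w1.
Every branch closes (one shown): valid in S5.

S5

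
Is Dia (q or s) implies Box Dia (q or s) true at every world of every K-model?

No, not valid

Tableau for the negation not (Dia (q or s) implies Box Dia (q or s)):
1. not (Dia (q or s) implies Box Dia (q or s)), 0
2. Dia (q or s), 0
3. not Box Dia (q or s), 0
4. q or s, 1
5. s, 1
6. not Dia (q or s), 2
Accessibility: 0R1, 0R2
The negation has an open branch (countermodel exists).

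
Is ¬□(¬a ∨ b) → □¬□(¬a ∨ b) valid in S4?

Tableau for the negation ¬(¬□(¬a ∨ b) → □¬□(¬a ∨ b)):
1. ¬(¬□(¬a ∨ b) → □¬□(¬a ∨ b)), 0
2. ¬□(¬a ∨ b), 0
3. ¬□¬□(¬a ∨ b), 0
4. ¬(¬a ∨ b), 1
5. a, 1
6. ¬b, 1
7. □(¬a ∨ b), 2
8. ¬a ∨ b, 2
9. b, 2
Accessibility: 0R0, 0R1, 0R2, 1R1, 2R2
The negation has an open branch (countermodel exists).

Invalid (countermodel exists)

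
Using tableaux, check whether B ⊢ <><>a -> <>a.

Tableau for the negation ~(<><>a -> <>a):
1. ~(<><>a -> <>a), w0
2. <><>a, w0
3. ~<>a, w0
4. ~a, w0
5. <>a, w1
6. ~a, w1
7. a, w2
Accessibility: w0Rw0, w0Rw1, w1Rw0, w1Rw1, w1Rw2, w2Rw1, w2Rw2
The negation has an open branch (countermodel exists).

Invalid (countermodel exists)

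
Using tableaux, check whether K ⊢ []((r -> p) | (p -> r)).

Tableau for the negation ~[]((r -> p) | (p -> r)):
1. ~[]((r -> p) | (p -> r)), 0
2. ~((r -> p) | (p -> r)), 1
3. ~(r -> p), 1
4. ~(p -> r), 1
5. r, 1
6. ~p, 1
7. p, 1
8. ~r, 1
Accessibility: 0R1
Branch closes: p and ~p both at 1.
All branches of the negation close; one closing branch shown above.

Valid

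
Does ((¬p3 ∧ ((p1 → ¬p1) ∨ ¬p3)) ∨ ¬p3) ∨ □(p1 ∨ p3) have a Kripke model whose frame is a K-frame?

Satisfiable

1. ((¬p3 ∧ ((p1 → ¬p1) ∨ ¬p3)) ∨ ¬p3) ∨ □(p1 ∨ p3), u
2. □(p1 ∨ p3), u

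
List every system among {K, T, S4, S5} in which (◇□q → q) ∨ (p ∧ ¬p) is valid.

S5

S5-tableau for the negation ¬((◇□q → q) ∨ (p ∧ ¬p)):
1. ¬((◇□q → q) ∨ (p ∧ ¬p)), 0
2. ¬(◇□q → q), 0
3. ¬(p ∧ ¬p), 0
4. ◇□q, 0
5. ¬q, 0
6. p, 0
7. □q, 1
8. q, 0
Accessibility: 0R0, 0R1, 1R0, 1R1
Branch closes: q and ¬q both at 0.
Every branch closes (one shown): valid in S5.
S4-tableau for the negation ¬((◇□q → q) ∨ (p ∧ ¬p)):
1. ¬((◇□q → q) ∨ (p ∧ ¬p)), 0
2. ¬(◇□q → q), 0
3. ¬(p ∧ ¬p), 0
4. ◇□q, 0
5. ¬q, 0
6. p, 0
7. □q, 1
8. q, 1
Accessibility: 0R0, 0R1, 1R1
Complete open branch: countermodel on an S4-frame, so not valid in S4, nor in K, T (the same frame is also a K-frame and a T-frame).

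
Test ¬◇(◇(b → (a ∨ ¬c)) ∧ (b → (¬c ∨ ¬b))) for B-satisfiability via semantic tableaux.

1. ¬◇(◇(b → (a ∨ ¬c)) ∧ (b → (¬c ∨ ¬b))), 0
2. ¬(◇(b → (a ∨ ¬c)) ∧ (b → (¬c ∨ ¬b))), 0   [¬◇-rule on 1 via 0R0]
3. ¬(b → (¬c ∨ ¬b)), 0   [¬∧-rule on 2 (branches; this branch)]
4. b, 0   [¬→-rule on 3]
5. ¬(¬c ∨ ¬b), 0   [¬→-rule on 3]
6. c, 0   [¬∨-rule on 5]
Accessibility: 0R0

Satisfiable (open branch found)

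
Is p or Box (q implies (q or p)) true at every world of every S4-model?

Valid

Tableau for the negation not (p or Box (q implies (q or p))):
1. not (p or Box (q implies (q or p))), w0
2. not p, w0
3. not Box (q implies (q or p)), w0
4. not (q implies (q or p)), w1
5. q, w1
6. not (q or p), w1
7. not q, w1
8. not p, w1
Accessibility: w0Rw0, w0Rw1, w1Rw1
Branch closes: q and not q both at w1.
Every branch of the negation's tableau closes; the branch above is one of them.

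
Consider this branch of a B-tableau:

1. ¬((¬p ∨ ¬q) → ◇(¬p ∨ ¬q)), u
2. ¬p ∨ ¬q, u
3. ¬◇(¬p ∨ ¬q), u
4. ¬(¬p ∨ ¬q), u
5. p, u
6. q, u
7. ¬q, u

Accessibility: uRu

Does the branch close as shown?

Both q and ¬q appear at u.

Yes, closed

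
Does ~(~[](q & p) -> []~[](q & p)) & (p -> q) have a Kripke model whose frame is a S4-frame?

1. ~(~[](q & p) -> []~[](q & p)) & (p -> q), u
2. ~(~[](q & p) -> []~[](q & p)), u
3. p -> q, u
4. ~[](q & p), u
5. ~[]~[](q & p), u
6. q, u
7. ~(q & p), v
8. ~p, v
9. [](q & p), w
10. q & p, w
11. q, w
12. p, w
Accessibility: uRu, uRv, uRw, vRv, wRw

Satisfiable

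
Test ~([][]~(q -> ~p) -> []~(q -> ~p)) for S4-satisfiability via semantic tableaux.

Unsatisfiable (every branch closes)

1. ~([][]~(q -> ~p) -> []~(q -> ~p)), w0
2. [][]~(q -> ~p), w0
3. ~[]~(q -> ~p), w0
4. []~(q -> ~p), w0
5. ~(q -> ~p), w0
6. q, w0
7. p, w0
8. q -> ~p, w1
9. []~(q -> ~p), w1
10. ~(q -> ~p), w1
11. q, w1
12. p, w1
13. ~p, w1
Accessibility: w0Rw0, w0Rw1, w1Rw1
Branch closes: p and ~p both at w1.
All branches of the tableau close; one closing branch shown above.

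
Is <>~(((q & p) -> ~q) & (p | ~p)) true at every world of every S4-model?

No, not valid

Tableau for the negation ~<>~(((q & p) -> ~q) & (p | ~p)):
1. ~<>~(((q & p) -> ~q) & (p | ~p)), u
2. ((q & p) -> ~q) & (p | ~p), u
3. (q & p) -> ~q, u
4. p | ~p, u
5. ~q, u
6. ~p, u
Accessibility: uRu
The negation has an open branch (countermodel exists).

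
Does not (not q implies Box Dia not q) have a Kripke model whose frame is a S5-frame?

1. not (not q implies Box Dia not q), 0
2. not q, 0
3. not Box Dia not q, 0
4. not Dia not q, 1
5. q, 0
Accessibility: 0R0, 0R1, 1R0, 1R1
Branch closes: q and not q both at 0.
(One branch shown.) All branches close.

Unsatisfiable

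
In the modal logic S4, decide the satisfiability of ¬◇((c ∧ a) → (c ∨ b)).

Unsatisfiable

1. ¬◇((c ∧ a) → (c ∨ b)), w0
2. ¬((c ∧ a) → (c ∨ b)), w0
3. c ∧ a, w0
4. ¬(c ∨ b), w0
5. c, w0
6. a, w0
7. ¬c, w0
8. ¬b, w0
Accessibility: w0Rw0
Branch closes: c and ¬c both at w0.
Every branch closes; the branch above is one of them.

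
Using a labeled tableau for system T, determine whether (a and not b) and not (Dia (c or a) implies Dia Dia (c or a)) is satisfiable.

No, unsatisfiable

1. (a and not b) and not (Dia (c or a) implies Dia Dia (c or a)), u
2. a and not b, u
3. not (Dia (c or a) implies Dia Dia (c or a)), u
4. a, u
5. not b, u
6. Dia (c or a), u
7. not Dia Dia (c or a), u
8. not Dia (c or a), u
9. not (c or a), u
10. not c, u
11. not a, u
Accessibility: uRu
Branch closes: a and not a both at u.
Every branch closes; the branch above is one of them.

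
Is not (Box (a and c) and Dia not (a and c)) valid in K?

Tableau for the negation Box (a and c) and Dia not (a and c):
1. Box (a and c) and Dia not (a and c), w0
2. Box (a and c), w0
3. Dia not (a and c), w0
4. not (a and c), w1
5. a and c, w1
6. a, w1
7. c, w1
8. not c, w1
Accessibility: w0Rw1
Branch closes: c and not c both at w1.
All branches of the negation close; one closing branch shown above.

Valid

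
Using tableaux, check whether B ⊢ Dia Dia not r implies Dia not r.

No, not valid

Tableau for the negation not (Dia Dia not r implies Dia not r):
1. not (Dia Dia not r implies Dia not r), u
2. Dia Dia not r, u   [neg-implies-rule on 1]
3. not Dia not r, u   [neg-implies-rule on 1]
4. r, u   [neg-Dia-rule on 3 via uRu]
5. Dia not r, v   [Dia-rule on 2: fresh world v, uRv]
6. r, v   [neg-Dia-rule on 3 via uRv]
7. not r, w   [Dia-rule on 5: fresh world w, vRw]
Accessibility: uRu, uRv, vRu, vRv, vRw, wRv, wRw
The negation has an open branch (countermodel exists).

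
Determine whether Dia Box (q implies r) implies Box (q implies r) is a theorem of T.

No, not valid

Tableau for the negation not (Dia Box (q implies r) implies Box (q implies r)):
1. not (Dia Box (q implies r) implies Box (q implies r)), u
2. Dia Box (q implies r), u
3. not Box (q implies r), u
4. Box (q implies r), v
5. q implies r, v
6. r, v
7. not (q implies r), w
8. q, w
9. not r, w
Accessibility: uRu, uRv, uRw, vRv, wRw
The negation has an open branch (countermodel exists).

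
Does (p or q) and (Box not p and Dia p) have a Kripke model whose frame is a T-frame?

1. (p or q) and (Box not p and Dia p), 0
2. p or q, 0   [and-rule on 1]
3. Box not p and Dia p, 0   [and-rule on 1]
4. Box not p, 0   [and-rule on 3]
5. Dia p, 0   [and-rule on 3]
6. not p, 0   [Box-rule on 4 via 0R0]
7. q, 0   [or-rule on 2 (branches; this branch)]
8. p, 1   [Dia-rule on 5: fresh world 1, 0R1]
9. not p, 1   [Box-rule on 4 via 0R1]
Accessibility: 0R0, 0R1, 1R1
Branch closes: p and not p both at 1.
Every branch closes; the branch above is one of them.

Unsatisfiable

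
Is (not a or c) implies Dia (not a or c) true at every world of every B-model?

Tableau for the negation not ((not a or c) implies Dia (not a or c)):
1. not ((not a or c) implies Dia (not a or c)), u
2. not a or c, u
3. not Dia (not a or c), u
4. not (not a or c), u
5. a, u
6. not c, u
7. c, u
Accessibility: uRu
Branch closes: c and not c both at u.
Every branch of the negation's tableau closes; the branch above is one of them.

Valid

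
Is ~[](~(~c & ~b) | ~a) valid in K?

Tableau for the negation [](~(~c & ~b) | ~a):
1. [](~(~c & ~b) | ~a), u
The negation has an open branch (countermodel exists).

Not valid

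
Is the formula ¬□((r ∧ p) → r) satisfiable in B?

1. ¬□((r ∧ p) → r), u
2. ¬((r ∧ p) → r), v   [¬□-rule on 1: fresh world v, uRv]
3. r ∧ p, v   [¬→-rule on 2]
4. ¬r, v   [¬→-rule on 2]
5. r, v   [∧-rule on 3]
6. p, v   [∧-rule on 3]
Accessibility: uRu, uRv, vRu, vRv
Branch closes: r and ¬r both at v.
(One branch shown.) All branches close.

Unsatisfiable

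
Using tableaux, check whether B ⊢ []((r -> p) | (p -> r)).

Yes, valid

Tableau for the negation ~[]((r -> p) | (p -> r)):
1. ~[]((r -> p) | (p -> r)), w0
2. ~((r -> p) | (p -> r)), w1
3. ~(r -> p), w1
4. ~(p -> r), w1
5. r, w1
6. ~p, w1
7. p, w1
8. ~r, w1
Accessibility: w0Rw0, w0Rw1, w1Rw0, w1Rw1
Branch closes: p and ~p both at w1.
All branches of the negation close; one closing branch shown above.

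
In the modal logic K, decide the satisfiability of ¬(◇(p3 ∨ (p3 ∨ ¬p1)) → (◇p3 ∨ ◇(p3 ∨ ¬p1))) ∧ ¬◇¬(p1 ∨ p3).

1. ¬(◇(p3 ∨ (p3 ∨ ¬p1)) → (◇p3 ∨ ◇(p3 ∨ ¬p1))) ∧ ¬◇¬(p1 ∨ p3), 0
2. ¬(◇(p3 ∨ (p3 ∨ ¬p1)) → (◇p3 ∨ ◇(p3 ∨ ¬p1))), 0   [∧-rule on 1]
3. ¬◇¬(p1 ∨ p3), 0   [∧-rule on 1]
4. ◇(p3 ∨ (p3 ∨ ¬p1)), 0   [¬→-rule on 2]
5. ¬(◇p3 ∨ ◇(p3 ∨ ¬p1)), 0   [¬→-rule on 2]
6. ¬◇p3, 0   [¬∨-rule on 5]
7. ¬◇(p3 ∨ ¬p1), 0   [¬∨-rule on 5]
8. p3 ∨ (p3 ∨ ¬p1), 1   [◇-rule on 4: fresh world 1, 0R1]
9. p1 ∨ p3, 1   [¬◇-rule on 3 via 0R1]
10. ¬p3, 1   [¬◇-rule on 6 via 0R1]
11. ¬(p3 ∨ ¬p1), 1   [¬◇-rule on 7 via 0R1]
12. p1, 1   [¬∨-rule on 11]
13. p3 ∨ ¬p1, 1   [∨-rule on 8 (branches; this branch)]
14. ¬p1, 1   [∨-rule on 13 (branches; this branch)]
Accessibility: 0R1
Branch closes: p1 and ¬p1 both at 1.
Every branch closes; the branch above is one of them.

No, unsatisfiable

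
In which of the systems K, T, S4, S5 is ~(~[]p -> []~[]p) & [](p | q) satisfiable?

K, T, S4

S5-tableau for the formula:
1. ~(~[]p -> []~[]p) & [](p | q), 0
2. ~(~[]p -> []~[]p), 0
3. [](p | q), 0
4. ~[]p, 0
5. ~[]~[]p, 0
6. p | q, 0
7. q, 0
8. ~p, 1
9. p | q, 1
10. q, 1
11. []p, 2
12. p | q, 2
13. p, 0
14. p, 1
Accessibility: 0R0, 0R1, 0R2, 1R0, 1R1, 1R2, 2R0, 2R1, 2R2
Branch closes: p and ~p both at 1.
Every branch closes (one shown): unsatisfiable in S5.
S4-tableau for the formula:
1. ~(~[]p -> []~[]p) & [](p | q), 0
2. ~(~[]p -> []~[]p), 0
3. [](p | q), 0
4. ~[]p, 0
5. ~[]~[]p, 0
6. p | q, 0
7. q, 0
8. ~p, 1
9. p | q, 1
10. q, 1
11. []p, 2
12. p | q, 2
13. p, 2
14. q, 2
Accessibility: 0R0, 0R1, 0R2, 1R1, 2R2
Complete open branch: satisfiable in S4, hence also in K, T (this S4-model is also a K-model and a T-model).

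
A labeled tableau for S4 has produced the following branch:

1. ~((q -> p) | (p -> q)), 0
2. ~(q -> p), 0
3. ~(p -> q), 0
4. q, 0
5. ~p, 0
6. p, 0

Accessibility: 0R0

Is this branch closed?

Yes, closed

Both p and ~p appear at 0.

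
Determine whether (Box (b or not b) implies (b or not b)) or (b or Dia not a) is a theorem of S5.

Tableau for the negation not ((Box (b or not b) implies (b or not b)) or (b or Dia not a)):
1. not ((Box (b or not b) implies (b or not b)) or (b or Dia not a)), 0
2. not (Box (b or not b) implies (b or not b)), 0
3. not (b or Dia not a), 0
4. Box (b or not b), 0
5. not (b or not b), 0
6. not b, 0
7. not Dia not a, 0
8. b, 0
Accessibility: 0R0
Branch closes: b and not b both at 0.
All branches of the negation close; one closing branch shown above.

Valid in S5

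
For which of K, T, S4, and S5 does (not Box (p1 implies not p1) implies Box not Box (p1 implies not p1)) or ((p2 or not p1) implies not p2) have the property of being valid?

S5-tableau for the negation not ((not Box (p1 implies not p1) implies Box not Box (p1 implies not p1)) or ((p2 or not p1) implies not p2)):
1. not ((not Box (p1 implies not p1) implies Box not Box (p1 implies not p1)) or ((p2 or not p1) implies not p2)), 0
2. not (not Box (p1 implies not p1) implies Box not Box (p1 implies not p1)), 0
3. not ((p2 or not p1) implies not p2), 0
4. not Box (p1 implies not p1), 0
5. not Box not Box (p1 implies not p1), 0
6. p2 or not p1, 0
7. p2, 0
8. not p1, 0
9. not (p1 implies not p1), 1
10. p1, 1
11. Box (p1 implies not p1), 2
12. p1 implies not p1, 0
13. p1 implies not p1, 1
14. p1 implies not p1, 2
15. not p1, 1
Accessibility: 0R0, 0R1, 0R2, 1R0, 1R1, 1R2, 2R0, 2R1, 2R2
Branch closes: p1 and not p1 both at 1.
Every branch closes (one shown): valid in S5.
S4-tableau for the negation not ((not Box (p1 implies not p1) implies Box not Box (p1 implies not p1)) or ((p2 or not p1) implies not p2)):
1. not ((not Box (p1 implies not p1) implies Box not Box (p1 implies not p1)) or ((p2 or not p1) implies not p2)), 0
2. not (not Box (p1 implies not p1) implies Box not Box (p1 implies not p1)), 0
3. not ((p2 or not p1) implies not p2), 0
4. not Box (p1 implies not p1), 0
5. not Box not Box (p1 implies not p1), 0
6. p2 or not p1, 0
7. p2, 0
8. not p1, 0
9. not (p1 implies not p1), 1
10. p1, 1
11. Box (p1 implies not p1), 2
12. p1 implies not p1, 2
13. not p1, 2
Accessibility: 0R0, 0R1, 0R2, 1R1, 2R2
Complete open branch: countermodel on an S4-frame, so not valid in S4, nor in K, T (the same frame is also a K-frame and a T-frame).

S5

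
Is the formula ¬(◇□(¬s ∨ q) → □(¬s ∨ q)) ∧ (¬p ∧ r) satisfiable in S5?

1. ¬(◇□(¬s ∨ q) → □(¬s ∨ q)) ∧ (¬p ∧ r), u
2. ¬(◇□(¬s ∨ q) → □(¬s ∨ q)), u
3. ¬p ∧ r, u
4. ◇□(¬s ∨ q), u
5. ¬□(¬s ∨ q), u
6. ¬p, u
7. r, u
8. □(¬s ∨ q), v
9. ¬s ∨ q, u
10. ¬s ∨ q, v
11. q, u
12. q, v
13. ¬(¬s ∨ q), w
14. s, w
15. ¬q, w
16. ¬s ∨ q, w
17. q, w
Accessibility: uRu, uRv, uRw, vRu, vRv, vRw, wRu, wRv, wRw
Branch closes: q and ¬q both at w.
All branches of the tableau close; one closing branch shown above.

Unsatisfiable (every branch closes)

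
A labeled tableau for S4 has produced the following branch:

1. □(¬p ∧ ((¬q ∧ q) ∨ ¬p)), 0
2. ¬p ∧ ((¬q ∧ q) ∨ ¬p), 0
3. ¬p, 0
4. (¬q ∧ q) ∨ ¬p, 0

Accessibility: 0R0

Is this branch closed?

No atom appears with both signs at the same world.

No, open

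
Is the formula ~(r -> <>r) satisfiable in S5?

No, unsatisfiable

1. ~(r -> <>r), 0
2. r, 0
3. ~<>r, 0
4. ~r, 0
Accessibility: 0R0
Branch closes: r and ~r both at 0.
Every branch closes; the branch above is one of them.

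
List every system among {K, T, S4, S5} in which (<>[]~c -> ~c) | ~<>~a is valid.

S5-tableau for the negation ~((<>[]~c -> ~c) | ~<>~a):
1. ~((<>[]~c -> ~c) | ~<>~a), u
2. ~(<>[]~c -> ~c), u
3. <>~a, u
4. <>[]~c, u
5. c, u
6. ~a, v
7. []~c, w
8. ~c, u
Accessibility: uRu, uRv, uRw, vRu, vRv, vRw, wRu, wRv, wRw
Branch closes: c and ~c both at u.
Every branch closes (one shown): valid in S5.
S4-tableau for the negation ~((<>[]~c -> ~c) | ~<>~a):
1. ~((<>[]~c -> ~c) | ~<>~a), u
2. ~(<>[]~c -> ~c), u
3. <>~a, u
4. <>[]~c, u
5. c, u
6. ~a, v
7. []~c, w
8. ~c, w
Accessibility: uRu, uRv, uRw, vRv, wRw
Complete open branch: countermodel on an S4-frame, so not valid in S4, nor in K, T (the same frame is also a K-frame and a T-frame).

S5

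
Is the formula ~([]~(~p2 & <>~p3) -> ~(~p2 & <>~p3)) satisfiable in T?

1. ~([]~(~p2 & <>~p3) -> ~(~p2 & <>~p3)), w0
2. []~(~p2 & <>~p3), w0
3. ~p2 & <>~p3, w0
4. ~p2, w0
5. <>~p3, w0
6. ~(~p2 & <>~p3), w0
7. ~<>~p3, w0
8. p3, w0
9. ~p3, w1
10. ~(~p2 & <>~p3), w1
11. p3, w1
Accessibility: w0Rw0, w0Rw1, w1Rw1
Branch closes: p3 and ~p3 both at w1.
Every branch closes; the branch above is one of them.

Unsatisfiable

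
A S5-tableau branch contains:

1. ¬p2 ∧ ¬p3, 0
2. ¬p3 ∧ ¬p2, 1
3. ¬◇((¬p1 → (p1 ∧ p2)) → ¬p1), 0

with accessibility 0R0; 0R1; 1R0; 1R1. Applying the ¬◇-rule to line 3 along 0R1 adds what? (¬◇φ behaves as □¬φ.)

¬◇φ behaves as □¬φ: propagate the negated body to each accessible world.

¬((¬p1 → (p1 ∧ p2)) → ¬p1), 1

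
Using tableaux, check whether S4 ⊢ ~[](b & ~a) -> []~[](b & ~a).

Not valid

Tableau for the negation ~(~[](b & ~a) -> []~[](b & ~a)):
1. ~(~[](b & ~a) -> []~[](b & ~a)), w0
2. ~[](b & ~a), w0
3. ~[]~[](b & ~a), w0
4. ~(b & ~a), w1
5. a, w1
6. [](b & ~a), w2
7. b & ~a, w2
8. b, w2
9. ~a, w2
Accessibility: w0Rw0, w0Rw1, w0Rw2, w1Rw1, w2Rw2
The negation has an open branch (countermodel exists).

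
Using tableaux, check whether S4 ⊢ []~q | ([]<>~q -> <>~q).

Valid in S4

Tableau for the negation ~([]~q | ([]<>~q -> <>~q)):
1. ~([]~q | ([]<>~q -> <>~q)), 0
2. ~[]~q, 0
3. ~([]<>~q -> <>~q), 0
4. []<>~q, 0
5. ~<>~q, 0
6. <>~q, 0
7. q, 0
8. q, 1
9. <>~q, 1
10. ~q, 2
11. <>~q, 2
12. q, 2
Accessibility: 0R0, 0R1, 0R2, 1R1, 2R2
Branch closes: q and ~q both at 2.
Every branch of the negation's tableau closes; the branch above is one of them.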